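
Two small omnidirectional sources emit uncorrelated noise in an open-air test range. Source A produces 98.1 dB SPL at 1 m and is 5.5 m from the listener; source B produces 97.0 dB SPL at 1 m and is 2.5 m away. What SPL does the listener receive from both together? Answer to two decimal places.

90.07 dB SPL

At the listener: L_A = 98.1 − 20·log₁₀(5.5) = 83.293 dB; L_B = 97.0 − 20·log₁₀(2.5) = 89.041 dB.
Combined: 10·log₁₀(10^(83.293/10)+10^(89.041/10)) = 90.07 dB SPL.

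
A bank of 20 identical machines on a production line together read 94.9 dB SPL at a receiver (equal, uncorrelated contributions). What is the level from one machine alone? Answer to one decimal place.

20 equal incoherent sources add 10·log₁₀(20) = 13.01 dB over one source.
L_one = 94.9 − 13.01 = 81.9 dB SPL.

81.9 dB SPL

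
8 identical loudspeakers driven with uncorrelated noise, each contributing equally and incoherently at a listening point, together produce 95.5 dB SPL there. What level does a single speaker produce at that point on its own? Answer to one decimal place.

86.5 dB SPL

8 equal incoherent sources add 10·log₁₀(8) = 9.03 dB over one source.
L_one = 95.5 − 9.03 = 86.5 dB SPL.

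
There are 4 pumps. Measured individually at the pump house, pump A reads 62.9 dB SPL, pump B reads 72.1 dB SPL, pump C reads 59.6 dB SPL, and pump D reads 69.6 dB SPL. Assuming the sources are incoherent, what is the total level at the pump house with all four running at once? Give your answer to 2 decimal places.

74.50 dB SPL

Add the sources as powers (linear), then convert back to dB:
L_total = 10·log₁₀(10^(62.9/10) + 10^(72.1/10) + 10^(59.6/10) + 10^(69.6/10)) = 10·log₁₀(28200000) = 74.50 dB SPL.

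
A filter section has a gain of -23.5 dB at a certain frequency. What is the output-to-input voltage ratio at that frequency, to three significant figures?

0.0668

Voltage ratio = 10^(dB/20).
10^(-23.5/20) = 10^(-1.175) = 0.0668.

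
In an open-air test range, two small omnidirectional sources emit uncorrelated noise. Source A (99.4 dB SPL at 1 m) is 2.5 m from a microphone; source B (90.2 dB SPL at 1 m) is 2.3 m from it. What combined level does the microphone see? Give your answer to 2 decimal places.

92.02 dB SPL

At the listener: L_A = 99.4 − 20·log₁₀(2.5) = 91.441 dB; L_B = 90.2 − 20·log₁₀(2.3) = 82.965 dB.
Combined: 10·log₁₀(10^(91.441/10)+10^(82.965/10)) = 92.02 dB SPL.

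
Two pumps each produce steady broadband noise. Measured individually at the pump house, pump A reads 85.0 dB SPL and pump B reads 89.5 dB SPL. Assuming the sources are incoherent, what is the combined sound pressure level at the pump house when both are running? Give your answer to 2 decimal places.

90.82 dB SPL

Add the sources as powers (linear), then convert back to dB:
L_total = 10·log₁₀(10^(85.0/10) + 10^(89.5/10)) = 10·log₁₀(1207000000) = 90.82 dB SPL.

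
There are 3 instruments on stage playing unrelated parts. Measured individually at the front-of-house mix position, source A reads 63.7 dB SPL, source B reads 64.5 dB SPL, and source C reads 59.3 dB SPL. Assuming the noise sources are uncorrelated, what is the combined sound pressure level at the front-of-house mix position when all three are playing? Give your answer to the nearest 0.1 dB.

67.8 dB SPL

Add the sources as powers (linear), then convert back to dB:
L_total = 10·log₁₀(10^(63.7/10) + 10^(64.5/10) + 10^(59.3/10)) = 10·log₁₀(6014000) = 67.8 dB SPL.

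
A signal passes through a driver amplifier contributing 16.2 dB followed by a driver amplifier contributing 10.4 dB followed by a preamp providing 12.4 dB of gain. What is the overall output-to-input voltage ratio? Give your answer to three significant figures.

89.1

Net gain = 16.2 + 10.4 + 12.4 = 39.0 dB.
Voltage ratio = 10^(39.0/20) = 89.1.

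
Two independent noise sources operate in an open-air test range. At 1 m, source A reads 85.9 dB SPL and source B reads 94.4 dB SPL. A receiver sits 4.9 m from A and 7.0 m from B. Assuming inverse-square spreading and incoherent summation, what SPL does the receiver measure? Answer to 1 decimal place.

78.6 dB SPL

At the listener: L_A = 85.9 − 20·log₁₀(4.9) = 72.10 dB; L_B = 94.4 − 20·log₁₀(7.0) = 77.50 dB.
Combined: 10·log₁₀(10^(72.10/10)+10^(77.50/10)) = 78.6 dB SPL.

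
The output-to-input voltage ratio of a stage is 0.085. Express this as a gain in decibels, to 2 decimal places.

For a voltage ratio, dB = 20·log₁₀(V₂/V₁).
20·log₁₀(0.085) = -21.41 dB.

-21.41 dB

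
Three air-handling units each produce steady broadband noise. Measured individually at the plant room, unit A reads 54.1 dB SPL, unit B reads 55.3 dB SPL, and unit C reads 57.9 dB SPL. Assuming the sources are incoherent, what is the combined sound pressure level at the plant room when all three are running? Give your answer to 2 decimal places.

Add the sources as powers (linear), then convert back to dB:
L_total = 10·log₁₀(10^(54.1/10) + 10^(55.3/10) + 10^(57.9/10)) = 10·log₁₀(1212000) = 60.84 dB SPL.

60.84 dB SPL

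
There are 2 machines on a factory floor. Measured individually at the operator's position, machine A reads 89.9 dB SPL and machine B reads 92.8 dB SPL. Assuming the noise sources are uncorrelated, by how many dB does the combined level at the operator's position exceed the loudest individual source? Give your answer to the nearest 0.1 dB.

1.8 dB

Uncorrelated sources add in intensity (power), not in dB.
L_total = 10·log₁₀(10^(89.9/10) + 10^(92.8/10)) = 94.60 dB SPL.
Excess over the loudest (92.8 dB): 94.60 − 92.8 = 1.8 dB.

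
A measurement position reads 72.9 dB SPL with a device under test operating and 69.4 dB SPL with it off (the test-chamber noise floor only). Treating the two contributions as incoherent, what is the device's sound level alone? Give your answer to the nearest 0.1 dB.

70.3 dB SPL

Remove the background by subtracting linear intensities:
L_src = 10·log₁₀(10^(72.9/10) − 10^(69.4/10)) = 10·log₁₀(10790000) = 70.3 dB SPL.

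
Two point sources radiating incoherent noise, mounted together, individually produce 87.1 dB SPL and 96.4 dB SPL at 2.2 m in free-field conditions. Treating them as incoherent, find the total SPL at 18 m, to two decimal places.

78.63 dB SPL

Combined at 2.2 m: 10·log₁₀(10^(87.1/10)+10^(96.4/10)) = 96.882 dB SPL.
Then apply −20·log₁₀(18/2.2) = -18.257 dB → 78.63 dB SPL.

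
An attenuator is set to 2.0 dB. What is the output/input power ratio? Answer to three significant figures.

0.631

Power ratio = 10^(dB/10).
10^(-2.0/10) = 10^(-0.2000) = 0.631.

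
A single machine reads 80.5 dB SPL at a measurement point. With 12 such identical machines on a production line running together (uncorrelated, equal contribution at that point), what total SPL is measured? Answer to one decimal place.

12 equal incoherent sources raise the level by 10·log₁₀(12) = 10.79 dB.
L_total = 80.5 + 10.79 = 91.3 dB SPL.

91.3 dB SPL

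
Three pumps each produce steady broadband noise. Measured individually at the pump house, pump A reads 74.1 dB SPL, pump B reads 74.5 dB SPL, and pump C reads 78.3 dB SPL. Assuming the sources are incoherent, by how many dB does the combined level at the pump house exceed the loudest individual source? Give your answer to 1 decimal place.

2.5 dB

Uncorrelated sources add in intensity (power), not in dB.
L_total = 10·log₁₀(10^(74.1/10) + 10^(74.5/10) + 10^(78.3/10)) = 80.85 dB SPL.
Excess over the loudest (78.3 dB): 80.85 − 78.3 = 2.5 dB.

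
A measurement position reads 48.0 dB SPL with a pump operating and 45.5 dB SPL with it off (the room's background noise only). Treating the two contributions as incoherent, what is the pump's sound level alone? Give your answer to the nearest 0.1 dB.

44.4 dB SPL

Subtract intensities: L_src = 10·log₁₀(10^(L_total/10) − 10^(L_bg/10)).
L_src = 10·log₁₀(10^(48.0/10) − 10^(45.5/10)) = 10·log₁₀(27610) = 44.4 dB SPL.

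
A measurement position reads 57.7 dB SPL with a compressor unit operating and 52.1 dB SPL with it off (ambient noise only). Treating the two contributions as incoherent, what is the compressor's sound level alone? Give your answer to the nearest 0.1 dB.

56.3 dB SPL

Background correction is a power subtraction:
L_src = 10·log₁₀(10^(57.7/10) − 10^(52.1/10)) = 10·log₁₀(426700) = 56.3 dB SPL.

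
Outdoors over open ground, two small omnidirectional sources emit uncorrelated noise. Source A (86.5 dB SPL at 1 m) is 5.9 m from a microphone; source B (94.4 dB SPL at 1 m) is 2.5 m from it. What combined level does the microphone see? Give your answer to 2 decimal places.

At the listener: L_A = 86.5 − 20·log₁₀(5.9) = 71.083 dB; L_B = 94.4 − 20·log₁₀(2.5) = 86.441 dB.
Combined: 10·log₁₀(10^(71.083/10)+10^(86.441/10)) = 86.57 dB SPL.

86.57 dB SPL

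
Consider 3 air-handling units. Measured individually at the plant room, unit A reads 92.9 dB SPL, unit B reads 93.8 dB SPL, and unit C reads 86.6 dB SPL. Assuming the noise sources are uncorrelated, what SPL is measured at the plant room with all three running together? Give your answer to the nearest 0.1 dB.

96.8 dB SPL

Add the sources as powers (linear), then convert back to dB:
L_total = 10·log₁₀(10^(92.9/10) + 10^(93.8/10) + 10^(86.6/10)) = 10·log₁₀(4806000000) = 96.8 dB SPL.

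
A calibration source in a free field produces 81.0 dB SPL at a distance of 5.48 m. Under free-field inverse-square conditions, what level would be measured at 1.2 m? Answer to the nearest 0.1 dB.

94.2 dB SPL

Free-field point source: level drops by 20·log₁₀ of the distance ratio.
ΔL = −20·log₁₀(1.2/5.48) = 13.19 dB, so L₂ = 81.0 + (13.19) = 94.2 dB SPL.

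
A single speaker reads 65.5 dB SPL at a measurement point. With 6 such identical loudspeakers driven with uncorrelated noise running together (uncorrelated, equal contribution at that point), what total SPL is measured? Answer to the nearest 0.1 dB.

73.3 dB SPL

6 equal incoherent sources raise the level by 10·log₁₀(6) = 7.78 dB.
L_total = 65.5 + 7.78 = 73.3 dB SPL.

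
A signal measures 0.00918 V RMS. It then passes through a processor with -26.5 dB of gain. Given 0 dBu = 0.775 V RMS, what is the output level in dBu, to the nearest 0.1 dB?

Input level: 20·log₁₀(0.00918/0.775) = -38.53 dBu.
Output: -38.53 − 26.5 = -65.0 dBu.

-65.0 dBu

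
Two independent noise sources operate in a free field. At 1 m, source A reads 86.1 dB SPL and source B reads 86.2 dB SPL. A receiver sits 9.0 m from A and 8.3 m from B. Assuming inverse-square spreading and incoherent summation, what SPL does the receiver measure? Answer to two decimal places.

At the listener: L_A = 86.1 − 20·log₁₀(9.0) = 67.015 dB; L_B = 86.2 − 20·log₁₀(8.3) = 67.818 dB.
Combined: 10·log₁₀(10^(67.015/10)+10^(67.818/10)) = 70.45 dB SPL.

70.45 dB SPL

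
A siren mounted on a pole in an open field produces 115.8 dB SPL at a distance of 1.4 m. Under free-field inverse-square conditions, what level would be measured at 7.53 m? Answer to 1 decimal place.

Inverse-square spreading gives ΔL = −20·log₁₀(d₂/d₁).
ΔL = −20·log₁₀(7.53/1.4) = -14.61 dB, so L₂ = 115.8 + (-14.61) = 101.2 dB SPL.

101.2 dB SPL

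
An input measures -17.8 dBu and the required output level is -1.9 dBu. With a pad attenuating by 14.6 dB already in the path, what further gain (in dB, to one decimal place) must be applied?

30.5 dB

The required make-up gain is the shortfall in the dB sum.
G = -1.9 − (-17.8) + 14.6 = 30.5 dB.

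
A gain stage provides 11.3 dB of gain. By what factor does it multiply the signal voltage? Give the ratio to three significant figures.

Voltage ratio = 10^(dB/20).
10^(11.3/20) = 10^(0.5650) = 3.67.

3.67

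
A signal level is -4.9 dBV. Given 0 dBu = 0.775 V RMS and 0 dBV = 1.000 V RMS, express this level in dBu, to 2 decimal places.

The offset between the scales is 20·log₁₀(0.775/1.000) = −2.214 dB.
So dBu = -4.9 + 2.214 = -2.69 dBu.

-2.69 dBu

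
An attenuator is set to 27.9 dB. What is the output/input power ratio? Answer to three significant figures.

Power ratio = 10^(dB/10).
10^(-27.9/10) = 10^(-2.790) = 0.00162.

0.00162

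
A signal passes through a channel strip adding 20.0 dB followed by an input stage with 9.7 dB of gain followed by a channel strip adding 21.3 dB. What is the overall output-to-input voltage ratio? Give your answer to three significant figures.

Net gain = 20.0 + 9.7 + 21.3 = 51.0 dB.
Voltage ratio = 10^(51.0/20) = 355.

355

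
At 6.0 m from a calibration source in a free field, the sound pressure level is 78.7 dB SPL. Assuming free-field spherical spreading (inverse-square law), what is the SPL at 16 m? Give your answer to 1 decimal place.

70.2 dB SPL

Inverse-square spreading gives ΔL = −20·log₁₀(d₂/d₁).
ΔL = −20·log₁₀(16/6.0) = -8.52 dB, so L₂ = 78.7 + (-8.52) = 70.2 dB SPL.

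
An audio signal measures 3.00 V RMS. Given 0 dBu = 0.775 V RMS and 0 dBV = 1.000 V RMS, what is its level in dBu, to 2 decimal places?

dBu = 20·log₁₀(V / 0.775 V).
20·log₁₀(3.00/0.775) = +11.76 dBu.

+11.76 dBu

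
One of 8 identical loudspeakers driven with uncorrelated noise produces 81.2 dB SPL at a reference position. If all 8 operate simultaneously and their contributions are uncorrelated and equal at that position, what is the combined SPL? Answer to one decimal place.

90.2 dB SPL

8 equal incoherent sources raise the level by 10·log₁₀(8) = 9.03 dB.
L_total = 81.2 + 9.03 = 90.2 dB SPL.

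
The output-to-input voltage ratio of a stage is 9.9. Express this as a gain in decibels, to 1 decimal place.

Voltage is an amplitude quantity, so gain = 20·log₁₀(V_out/V_in).
20·log₁₀(9.9) = 19.9 dB.

19.9 dB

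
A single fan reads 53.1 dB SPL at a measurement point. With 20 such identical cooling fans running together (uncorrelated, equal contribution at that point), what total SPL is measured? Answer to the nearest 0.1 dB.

66.1 dB SPL

20 equal incoherent sources raise the level by 10·log₁₀(20) = 13.01 dB.
L_total = 53.1 + 13.01 = 66.1 dB SPL.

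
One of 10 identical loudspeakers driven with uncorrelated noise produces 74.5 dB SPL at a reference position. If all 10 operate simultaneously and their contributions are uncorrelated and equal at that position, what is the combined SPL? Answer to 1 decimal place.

10 equal incoherent sources raise the level by 10·log₁₀(10) = 10.00 dB.
L_total = 74.5 + 10.00 = 84.5 dB SPL.

84.5 dB SPL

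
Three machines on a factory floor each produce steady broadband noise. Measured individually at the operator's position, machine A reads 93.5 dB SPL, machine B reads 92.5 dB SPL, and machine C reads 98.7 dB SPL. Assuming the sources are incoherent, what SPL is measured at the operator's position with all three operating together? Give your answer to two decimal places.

Uncorrelated sources add in intensity (power), not in dB.
L_total = 10·log₁₀(10^(93.5/10) + 10^(92.5/10) + 10^(98.7/10)) = 10·log₁₀(11430000000) = 100.58 dB SPL.

100.58 dB SPL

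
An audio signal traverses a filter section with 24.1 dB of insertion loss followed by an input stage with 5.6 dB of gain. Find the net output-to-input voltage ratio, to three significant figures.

0.119

Net gain = (−24.1) + 5.6 = -18.5 dB.
Voltage ratio = 10^(-18.5/20) = 0.119.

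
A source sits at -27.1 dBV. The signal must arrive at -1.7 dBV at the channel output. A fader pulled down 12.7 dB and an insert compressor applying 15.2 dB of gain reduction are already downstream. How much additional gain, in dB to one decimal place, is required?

53.3 dB

The required make-up gain is the shortfall in the dB sum.
G = -1.7 − (-27.1) + 12.7 + 15.2 = 53.3 dB.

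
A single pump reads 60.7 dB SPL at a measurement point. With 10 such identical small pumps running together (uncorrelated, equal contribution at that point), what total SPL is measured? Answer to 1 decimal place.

70.7 dB SPL

10 equal incoherent sources raise the level by 10·log₁₀(10) = 10.00 dB.
L_total = 60.7 + 10.00 = 70.7 dB SPL.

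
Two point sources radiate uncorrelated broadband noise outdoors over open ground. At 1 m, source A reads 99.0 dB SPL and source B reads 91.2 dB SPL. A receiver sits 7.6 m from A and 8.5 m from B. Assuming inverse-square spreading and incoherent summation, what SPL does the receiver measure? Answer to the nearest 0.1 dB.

At the listener: L_A = 99.0 − 20·log₁₀(7.6) = 81.38 dB; L_B = 91.2 − 20·log₁₀(8.5) = 72.61 dB.
Combined: 10·log₁₀(10^(81.38/10)+10^(72.61/10)) = 81.9 dB SPL.

81.9 dB SPL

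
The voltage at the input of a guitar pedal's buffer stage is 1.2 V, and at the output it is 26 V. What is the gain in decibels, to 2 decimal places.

26.72 dB

For a voltage ratio, dB = 20·log₁₀(V₂/V₁).
20·log₁₀(26/1.2) = 20·log₁₀(21.67) = 26.72 dB.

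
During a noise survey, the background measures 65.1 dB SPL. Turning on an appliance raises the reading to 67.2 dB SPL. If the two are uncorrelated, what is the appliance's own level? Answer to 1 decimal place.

Remove the background by subtracting linear intensities:
L_src = 10·log₁₀(10^(67.2/10) − 10^(65.1/10)) = 10·log₁₀(2012000) = 63.0 dB SPL.

63.0 dB SPL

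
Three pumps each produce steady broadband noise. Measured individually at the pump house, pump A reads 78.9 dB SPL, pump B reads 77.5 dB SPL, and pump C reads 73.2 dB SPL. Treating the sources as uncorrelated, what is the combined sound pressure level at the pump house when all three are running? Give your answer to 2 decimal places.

81.90 dB SPL

Incoherent sources sum as intensities:
L_total = 10·log₁₀(10^(78.9/10) + 10^(77.5/10) + 10^(73.2/10)) = 10·log₁₀(154800000) = 81.90 dB SPL.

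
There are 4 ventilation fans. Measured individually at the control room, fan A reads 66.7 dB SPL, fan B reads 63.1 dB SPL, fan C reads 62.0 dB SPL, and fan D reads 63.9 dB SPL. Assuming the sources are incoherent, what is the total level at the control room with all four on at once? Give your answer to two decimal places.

70.32 dB SPL

Add the sources as powers (linear), then convert back to dB:
L_total = 10·log₁₀(10^(66.7/10) + 10^(63.1/10) + 10^(62.0/10) + 10^(63.9/10)) = 10·log₁₀(10760000) = 70.32 dB SPL.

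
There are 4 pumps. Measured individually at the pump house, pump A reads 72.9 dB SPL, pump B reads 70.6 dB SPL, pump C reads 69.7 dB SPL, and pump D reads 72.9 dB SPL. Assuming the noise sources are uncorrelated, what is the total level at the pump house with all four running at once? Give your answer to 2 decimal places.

Uncorrelated sources add in intensity (power), not in dB.
L_total = 10·log₁₀(10^(72.9/10) + 10^(70.6/10) + 10^(69.7/10) + 10^(72.9/10)) = 10·log₁₀(59810000) = 77.77 dB SPL.

77.77 dB SPL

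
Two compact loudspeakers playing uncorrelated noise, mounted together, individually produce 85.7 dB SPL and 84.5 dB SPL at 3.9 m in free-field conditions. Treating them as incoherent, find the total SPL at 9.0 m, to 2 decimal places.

80.89 dB SPL

Combined at 3.9 m: 10·log₁₀(10^(85.7/10)+10^(84.5/10)) = 88.152 dB SPL.
Then apply −20·log₁₀(9.0/3.9) = -7.264 dB → 80.89 dB SPL.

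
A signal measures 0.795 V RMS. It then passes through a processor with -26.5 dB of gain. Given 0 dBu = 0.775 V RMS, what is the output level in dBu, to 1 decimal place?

Input level: 20·log₁₀(0.795/0.775) = 0.22 dBu.
Output: 0.22 − 26.5 = -26.3 dBu.

-26.3 dBu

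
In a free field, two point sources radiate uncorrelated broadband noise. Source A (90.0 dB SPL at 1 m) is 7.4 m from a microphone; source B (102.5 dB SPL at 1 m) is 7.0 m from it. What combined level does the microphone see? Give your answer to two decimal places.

At the listener: L_A = 90.0 − 20·log₁₀(7.4) = 72.615 dB; L_B = 102.5 − 20·log₁₀(7.0) = 85.598 dB.
Combined: 10·log₁₀(10^(72.615/10)+10^(85.598/10)) = 85.81 dB SPL.

85.81 dB SPL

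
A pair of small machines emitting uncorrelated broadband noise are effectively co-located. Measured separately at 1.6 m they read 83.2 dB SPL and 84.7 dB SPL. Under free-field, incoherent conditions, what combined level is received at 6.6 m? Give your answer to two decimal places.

74.72 dB SPL

Combined at 1.6 m: 10·log₁₀(10^(83.2/10)+10^(84.7/10)) = 87.025 dB SPL.
Then apply −20·log₁₀(6.6/1.6) = -12.308 dB → 74.72 dB SPL.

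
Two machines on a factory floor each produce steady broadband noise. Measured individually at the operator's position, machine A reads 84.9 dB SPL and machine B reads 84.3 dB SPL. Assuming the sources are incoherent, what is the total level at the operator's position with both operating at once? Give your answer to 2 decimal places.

Uncorrelated sources add in intensity (power), not in dB.
L_total = 10·log₁₀(10^(84.9/10) + 10^(84.3/10)) = 10·log₁₀(578200000) = 87.62 dB SPL.

87.62 dB SPL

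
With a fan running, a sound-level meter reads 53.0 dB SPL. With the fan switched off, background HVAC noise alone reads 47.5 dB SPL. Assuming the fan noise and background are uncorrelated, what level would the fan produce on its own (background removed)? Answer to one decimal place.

51.6 dB SPL

Background correction is a power subtraction:
L_src = 10·log₁₀(10^(53.0/10) − 10^(47.5/10)) = 10·log₁₀(143300) = 51.6 dB SPL.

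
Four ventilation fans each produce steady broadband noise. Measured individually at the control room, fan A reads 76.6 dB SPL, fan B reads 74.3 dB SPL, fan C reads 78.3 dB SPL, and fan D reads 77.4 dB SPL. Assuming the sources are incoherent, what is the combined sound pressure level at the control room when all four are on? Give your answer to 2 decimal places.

Incoherent sources sum as intensities:
L_total = 10·log₁₀(10^(76.6/10) + 10^(74.3/10) + 10^(78.3/10) + 10^(77.4/10)) = 10·log₁₀(195200000) = 82.90 dB SPL.

82.90 dB SPL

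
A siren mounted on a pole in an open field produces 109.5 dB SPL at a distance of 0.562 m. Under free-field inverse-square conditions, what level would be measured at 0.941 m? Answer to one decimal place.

Free-field point source: level drops by 20·log₁₀ of the distance ratio.
ΔL = −20·log₁₀(0.941/0.562) = -4.48 dB, so L₂ = 109.5 + (-4.48) = 105.0 dB SPL.

105.0 dB SPL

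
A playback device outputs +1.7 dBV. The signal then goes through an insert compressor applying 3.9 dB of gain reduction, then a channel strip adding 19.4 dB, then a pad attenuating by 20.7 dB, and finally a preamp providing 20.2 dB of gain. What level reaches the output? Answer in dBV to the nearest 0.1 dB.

Gain stages sum in dB:
+1.7 − 3.9 + 19.4 − 20.7 + 20.2 = +16.7 dBV.

+16.7 dBV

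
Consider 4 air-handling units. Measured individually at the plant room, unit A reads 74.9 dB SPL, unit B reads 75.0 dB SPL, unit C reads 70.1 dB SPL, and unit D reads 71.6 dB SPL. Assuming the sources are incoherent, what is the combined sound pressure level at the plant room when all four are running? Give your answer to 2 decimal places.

79.41 dB SPL

Add the sources as powers (linear), then convert back to dB:
L_total = 10·log₁₀(10^(74.9/10) + 10^(75.0/10) + 10^(70.1/10) + 10^(71.6/10)) = 10·log₁₀(87210000) = 79.41 dB SPL.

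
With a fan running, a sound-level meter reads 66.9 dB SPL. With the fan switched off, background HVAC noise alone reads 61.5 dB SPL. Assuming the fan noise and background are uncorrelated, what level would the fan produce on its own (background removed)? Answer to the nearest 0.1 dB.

Background correction is a power subtraction:
L_src = 10·log₁₀(10^(66.9/10) − 10^(61.5/10)) = 10·log₁₀(3485000) = 65.4 dB SPL.

65.4 dB SPL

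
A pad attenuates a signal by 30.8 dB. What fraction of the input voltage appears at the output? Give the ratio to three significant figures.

0.0288

Voltage ratio = 10^(dB/20).
10^(-30.8/20) = 10^(-1.540) = 0.0288.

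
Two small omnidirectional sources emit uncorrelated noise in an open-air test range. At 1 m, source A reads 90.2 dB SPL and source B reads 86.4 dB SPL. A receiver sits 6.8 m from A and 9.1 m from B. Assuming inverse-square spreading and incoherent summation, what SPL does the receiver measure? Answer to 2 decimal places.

74.46 dB SPL

At the listener: L_A = 90.2 − 20·log₁₀(6.8) = 73.550 dB; L_B = 86.4 − 20·log₁₀(9.1) = 67.219 dB.
Combined: 10·log₁₀(10^(73.550/10)+10^(67.219/10)) = 74.46 dB SPL.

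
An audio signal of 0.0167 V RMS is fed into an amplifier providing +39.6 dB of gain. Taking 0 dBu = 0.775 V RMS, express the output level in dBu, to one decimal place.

Input level: 20·log₁₀(0.0167/0.775) = -33.33 dBu.
Output: -33.33 + 39.6 = +6.3 dBu.

+6.3 dBu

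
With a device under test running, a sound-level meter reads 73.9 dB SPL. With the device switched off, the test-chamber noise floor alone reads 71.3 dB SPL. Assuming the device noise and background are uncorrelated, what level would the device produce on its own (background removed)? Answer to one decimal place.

70.4 dB SPL

Subtract intensities: L_src = 10·log₁₀(10^(L_total/10) − 10^(L_bg/10)).
L_src = 10·log₁₀(10^(73.9/10) − 10^(71.3/10)) = 10·log₁₀(11060000) = 70.4 dB SPL.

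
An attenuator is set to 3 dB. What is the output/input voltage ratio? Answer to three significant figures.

Voltage ratio = 10^(dB/20).
10^(-3/20) = 10^(-0.1500) = 0.708.

0.708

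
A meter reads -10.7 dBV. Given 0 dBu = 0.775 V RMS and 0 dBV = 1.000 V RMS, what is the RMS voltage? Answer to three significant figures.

0.292 V

V = 1.000 V × 10^(-10.7/20).
= 1.000 × 0.2917 = 0.292 V.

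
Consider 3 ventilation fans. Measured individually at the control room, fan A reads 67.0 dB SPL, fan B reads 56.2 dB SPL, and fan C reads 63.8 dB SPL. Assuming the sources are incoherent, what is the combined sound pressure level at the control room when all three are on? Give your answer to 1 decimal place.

Uncorrelated sources add in intensity (power), not in dB.
L_total = 10·log₁₀(10^(67.0/10) + 10^(56.2/10) + 10^(63.8/10)) = 10·log₁₀(7828000) = 68.9 dB SPL.

68.9 dB SPL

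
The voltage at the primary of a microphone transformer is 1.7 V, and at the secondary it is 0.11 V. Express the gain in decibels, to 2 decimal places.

Voltage is an amplitude quantity, so gain = 20·log₁₀(V_out/V_in).
20·log₁₀(0.11/1.7) = 20·log₁₀(0.06471) = -23.78 dB.

-23.78 dB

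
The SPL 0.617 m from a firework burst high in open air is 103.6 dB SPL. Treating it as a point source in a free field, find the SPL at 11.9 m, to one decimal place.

77.9 dB SPL

For a point source in a free field, ΔL = −20·log₁₀(d₂/d₁).
ΔL = −20·log₁₀(11.9/0.617) = -25.71 dB, so L₂ = 103.6 + (-25.71) = 77.9 dB SPL.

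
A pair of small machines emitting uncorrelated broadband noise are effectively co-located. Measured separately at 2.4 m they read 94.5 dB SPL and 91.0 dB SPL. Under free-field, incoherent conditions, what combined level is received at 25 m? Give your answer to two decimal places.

Combined at 2.4 m: 10·log₁₀(10^(94.5/10)+10^(91.0/10)) = 96.104 dB SPL.
Then apply −20·log₁₀(25/2.4) = -20.355 dB → 75.75 dB SPL.

75.75 dB SPL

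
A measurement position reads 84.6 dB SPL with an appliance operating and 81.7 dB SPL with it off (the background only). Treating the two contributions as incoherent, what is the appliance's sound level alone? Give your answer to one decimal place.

81.5 dB SPL

Subtract intensities: L_src = 10·log₁₀(10^(L_total/10) − 10^(L_bg/10)).
L_src = 10·log₁₀(10^(84.6/10) − 10^(81.7/10)) = 10·log₁₀(140500000) = 81.5 dB SPL.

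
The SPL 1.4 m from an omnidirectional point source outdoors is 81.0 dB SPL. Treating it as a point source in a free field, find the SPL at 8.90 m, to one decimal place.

For a point source in a free field, ΔL = −20·log₁₀(d₂/d₁).
ΔL = −20·log₁₀(8.90/1.4) = -16.07 dB, so L₂ = 81.0 + (-16.07) = 64.9 dB SPL.

64.9 dB SPL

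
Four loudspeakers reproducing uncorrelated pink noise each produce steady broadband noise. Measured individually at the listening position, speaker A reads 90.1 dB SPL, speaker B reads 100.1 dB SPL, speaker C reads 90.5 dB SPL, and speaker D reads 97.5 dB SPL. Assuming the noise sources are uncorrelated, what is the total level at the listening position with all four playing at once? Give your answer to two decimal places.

Uncorrelated sources add in intensity (power), not in dB.
L_total = 10·log₁₀(10^(90.1/10) + 10^(100.1/10) + 10^(90.5/10) + 10^(97.5/10)) = 10·log₁₀(18002000000) = 102.55 dB SPL.

102.55 dB SPL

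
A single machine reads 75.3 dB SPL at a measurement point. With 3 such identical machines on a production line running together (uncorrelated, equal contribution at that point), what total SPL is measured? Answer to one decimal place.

3 equal incoherent sources raise the level by 10·log₁₀(3) = 4.77 dB.
L_total = 75.3 + 4.77 = 80.1 dB SPL.

80.1 dB SPL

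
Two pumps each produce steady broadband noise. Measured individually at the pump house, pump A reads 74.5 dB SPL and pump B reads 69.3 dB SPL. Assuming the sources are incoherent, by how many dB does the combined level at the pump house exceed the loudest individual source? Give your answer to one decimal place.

1.1 dB

Incoherent sources sum as intensities:
L_total = 10·log₁₀(10^(74.5/10) + 10^(69.3/10)) = 75.65 dB SPL.
Excess over the loudest (74.5 dB): 75.65 − 74.5 = 1.1 dB.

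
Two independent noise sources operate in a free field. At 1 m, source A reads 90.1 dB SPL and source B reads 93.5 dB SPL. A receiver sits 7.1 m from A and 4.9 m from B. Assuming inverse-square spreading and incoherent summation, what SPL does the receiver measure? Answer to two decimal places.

80.55 dB SPL

At the listener: L_A = 90.1 − 20·log₁₀(7.1) = 73.075 dB; L_B = 93.5 − 20·log₁₀(4.9) = 79.696 dB.
Combined: 10·log₁₀(10^(73.075/10)+10^(79.696/10)) = 80.55 dB SPL.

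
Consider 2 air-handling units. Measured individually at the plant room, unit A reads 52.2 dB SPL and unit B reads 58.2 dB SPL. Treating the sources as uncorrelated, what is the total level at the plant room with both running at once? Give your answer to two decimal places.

59.17 dB SPL

Incoherent sources sum as intensities:
L_total = 10·log₁₀(10^(52.2/10) + 10^(58.2/10)) = 10·log₁₀(826700) = 59.17 dB SPL.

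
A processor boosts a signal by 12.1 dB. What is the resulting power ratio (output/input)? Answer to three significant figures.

Power ratio = 10^(dB/10).
10^(12.1/10) = 10^(1.210) = 16.2.

16.2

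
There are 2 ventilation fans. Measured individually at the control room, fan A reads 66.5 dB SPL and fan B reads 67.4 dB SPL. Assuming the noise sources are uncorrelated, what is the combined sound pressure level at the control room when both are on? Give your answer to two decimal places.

69.98 dB SPL

Add the sources as powers (linear), then convert back to dB:
L_total = 10·log₁₀(10^(66.5/10) + 10^(67.4/10)) = 10·log₁₀(9962000) = 69.98 dB SPL.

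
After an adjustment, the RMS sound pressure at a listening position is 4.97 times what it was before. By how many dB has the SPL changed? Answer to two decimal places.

13.93 dB

SPL change from a pressure ratio uses the 20·log₁₀ form:
20·log₁₀(4.97) = 13.93 dB.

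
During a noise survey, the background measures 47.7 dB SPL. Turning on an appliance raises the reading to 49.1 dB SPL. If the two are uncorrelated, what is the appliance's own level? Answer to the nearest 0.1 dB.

Remove the background by subtracting linear intensities:
L_src = 10·log₁₀(10^(49.1/10) − 10^(47.7/10)) = 10·log₁₀(22400) = 43.5 dB SPL.

43.5 dB SPL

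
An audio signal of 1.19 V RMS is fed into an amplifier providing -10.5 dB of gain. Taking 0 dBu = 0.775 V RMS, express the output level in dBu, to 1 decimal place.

-6.8 dBu

Input level: 20·log₁₀(1.19/0.775) = 3.72 dBu.
Output: 3.72 − 10.5 = -6.8 dBu.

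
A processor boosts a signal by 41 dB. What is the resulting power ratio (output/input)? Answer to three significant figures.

12600

Power ratio = 10^(dB/10).
10^(41/10) = 10^(4.100) = 12600.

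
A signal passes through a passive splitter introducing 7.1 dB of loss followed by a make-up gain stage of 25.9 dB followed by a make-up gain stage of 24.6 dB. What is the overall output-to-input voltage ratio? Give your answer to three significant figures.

Net gain = (−7.1) + 25.9 + 24.6 = 43.4 dB.
Voltage ratio = 10^(43.4/20) = 148.

148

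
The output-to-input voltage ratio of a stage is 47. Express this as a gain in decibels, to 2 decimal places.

For a voltage ratio, dB = 20·log₁₀(V₂/V₁).
20·log₁₀(47) = 33.44 dB.

33.44 dB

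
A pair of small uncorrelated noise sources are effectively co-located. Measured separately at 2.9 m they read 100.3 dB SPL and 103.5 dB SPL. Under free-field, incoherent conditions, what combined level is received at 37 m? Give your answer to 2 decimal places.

Combined at 2.9 m: 10·log₁₀(10^(100.3/10)+10^(103.5/10)) = 105.199 dB SPL.
Then apply −20·log₁₀(37/2.9) = -22.116 dB → 83.08 dB SPL.

83.08 dB SPL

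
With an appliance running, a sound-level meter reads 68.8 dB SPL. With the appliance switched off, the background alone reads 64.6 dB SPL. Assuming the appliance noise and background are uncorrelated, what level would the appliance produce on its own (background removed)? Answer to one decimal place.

66.7 dB SPL

Background correction is a power subtraction:
L_src = 10·log₁₀(10^(68.8/10) − 10^(64.6/10)) = 10·log₁₀(4702000) = 66.7 dB SPL.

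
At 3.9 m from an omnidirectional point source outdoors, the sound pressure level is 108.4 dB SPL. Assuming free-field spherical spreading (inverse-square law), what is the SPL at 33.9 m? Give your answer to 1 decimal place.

89.6 dB SPL

Inverse-square spreading gives ΔL = −20·log₁₀(d₂/d₁).
ΔL = −20·log₁₀(33.9/3.9) = -18.78 dB, so L₂ = 108.4 + (-18.78) = 89.6 dB SPL.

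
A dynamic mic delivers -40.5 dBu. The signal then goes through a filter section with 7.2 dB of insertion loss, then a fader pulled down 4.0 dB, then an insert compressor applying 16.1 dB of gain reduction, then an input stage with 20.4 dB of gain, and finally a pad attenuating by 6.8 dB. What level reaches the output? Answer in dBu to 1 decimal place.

Gain stages sum in dB:
-40.5 − 7.2 − 4.0 − 16.1 + 20.4 − 6.8 = -54.2 dBu.

-54.2 dBu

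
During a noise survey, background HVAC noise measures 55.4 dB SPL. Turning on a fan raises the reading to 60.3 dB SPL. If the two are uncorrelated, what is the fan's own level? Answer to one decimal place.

58.6 dB SPL

Background correction is a power subtraction:
L_src = 10·log₁₀(10^(60.3/10) − 10^(55.4/10)) = 10·log₁₀(724800) = 58.6 dB SPL.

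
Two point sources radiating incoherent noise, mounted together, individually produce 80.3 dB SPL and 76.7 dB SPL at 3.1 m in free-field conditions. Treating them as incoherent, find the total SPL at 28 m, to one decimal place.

62.8 dB SPL

Combined at 3.1 m: 10·log₁₀(10^(80.3/10)+10^(76.7/10)) = 81.87 dB SPL.
Then apply −20·log₁₀(28/3.1) = -19.12 dB → 62.8 dB SPL.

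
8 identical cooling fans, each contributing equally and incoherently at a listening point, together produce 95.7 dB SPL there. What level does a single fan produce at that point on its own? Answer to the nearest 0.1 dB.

86.7 dB SPL

8 equal incoherent sources add 10·log₁₀(8) = 9.03 dB over one source.
L_one = 95.7 − 9.03 = 86.7 dB SPL.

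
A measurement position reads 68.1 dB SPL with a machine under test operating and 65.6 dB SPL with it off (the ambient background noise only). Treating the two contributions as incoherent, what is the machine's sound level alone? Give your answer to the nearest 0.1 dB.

Remove the background by subtracting linear intensities:
L_src = 10·log₁₀(10^(68.1/10) − 10^(65.6/10)) = 10·log₁₀(2826000) = 64.5 dB SPL.

64.5 dB SPL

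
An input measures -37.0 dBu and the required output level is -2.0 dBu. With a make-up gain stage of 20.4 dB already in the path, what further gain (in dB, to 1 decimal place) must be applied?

The required make-up gain is the shortfall in the dB sum.
G = -2.0 − (-37.0) − 20.4 = 14.6 dB.

14.6 dB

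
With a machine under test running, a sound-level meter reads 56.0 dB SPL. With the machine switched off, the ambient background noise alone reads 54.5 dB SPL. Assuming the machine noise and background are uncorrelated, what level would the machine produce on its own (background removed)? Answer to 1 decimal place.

50.7 dB SPL

Background correction is a power subtraction:
L_src = 10·log₁₀(10^(56.0/10) − 10^(54.5/10)) = 10·log₁₀(116300) = 50.7 dB SPL.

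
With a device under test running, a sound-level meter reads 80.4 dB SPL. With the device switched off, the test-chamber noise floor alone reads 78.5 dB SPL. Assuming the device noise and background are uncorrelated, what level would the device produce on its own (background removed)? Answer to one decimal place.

Remove the background by subtracting linear intensities:
L_src = 10·log₁₀(10^(80.4/10) − 10^(78.5/10)) = 10·log₁₀(38850000) = 75.9 dB SPL.

75.9 dB SPL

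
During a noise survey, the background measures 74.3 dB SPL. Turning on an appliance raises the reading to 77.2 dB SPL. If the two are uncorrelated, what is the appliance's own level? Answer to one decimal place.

Remove the background by subtracting linear intensities:
L_src = 10·log₁₀(10^(77.2/10) − 10^(74.3/10)) = 10·log₁₀(25570000) = 74.1 dB SPL.

74.1 dB SPL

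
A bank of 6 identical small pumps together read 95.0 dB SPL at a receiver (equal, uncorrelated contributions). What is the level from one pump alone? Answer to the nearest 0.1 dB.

87.2 dB SPL

6 equal incoherent sources add 10·log₁₀(6) = 7.78 dB over one source.
L_one = 95.0 − 7.78 = 87.2 dB SPL.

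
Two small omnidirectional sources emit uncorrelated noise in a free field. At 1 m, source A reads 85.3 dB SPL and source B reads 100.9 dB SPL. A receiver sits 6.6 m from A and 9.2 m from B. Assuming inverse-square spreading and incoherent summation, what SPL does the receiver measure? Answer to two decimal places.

81.85 dB SPL

At the listener: L_A = 85.3 − 20·log₁₀(6.6) = 68.909 dB; L_B = 100.9 − 20·log₁₀(9.2) = 81.624 dB.
Combined: 10·log₁₀(10^(68.909/10)+10^(81.624/10)) = 81.85 dB SPL.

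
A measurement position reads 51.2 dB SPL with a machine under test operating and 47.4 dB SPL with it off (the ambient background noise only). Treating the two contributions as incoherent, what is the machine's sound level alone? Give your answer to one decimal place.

Subtract intensities: L_src = 10·log₁₀(10^(L_total/10) − 10^(L_bg/10)).
L_src = 10·log₁₀(10^(51.2/10) − 10^(47.4/10)) = 10·log₁₀(76870) = 48.9 dB SPL.

48.9 dB SPL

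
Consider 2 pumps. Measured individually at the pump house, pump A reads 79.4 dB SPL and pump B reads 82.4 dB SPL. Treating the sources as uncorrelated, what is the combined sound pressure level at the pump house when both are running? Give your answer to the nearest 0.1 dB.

84.2 dB SPL

Uncorrelated sources add in intensity (power), not in dB.
L_total = 10·log₁₀(10^(79.4/10) + 10^(82.4/10)) = 10·log₁₀(260900000) = 84.2 dB SPL.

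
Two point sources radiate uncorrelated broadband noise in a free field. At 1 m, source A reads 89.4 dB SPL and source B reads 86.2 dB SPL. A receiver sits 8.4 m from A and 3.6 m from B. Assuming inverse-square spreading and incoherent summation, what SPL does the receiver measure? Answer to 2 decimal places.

At the listener: L_A = 89.4 − 20·log₁₀(8.4) = 70.914 dB; L_B = 86.2 − 20·log₁₀(3.6) = 75.074 dB.
Combined: 10·log₁₀(10^(70.914/10)+10^(75.074/10)) = 76.48 dB SPL.

76.48 dB SPL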